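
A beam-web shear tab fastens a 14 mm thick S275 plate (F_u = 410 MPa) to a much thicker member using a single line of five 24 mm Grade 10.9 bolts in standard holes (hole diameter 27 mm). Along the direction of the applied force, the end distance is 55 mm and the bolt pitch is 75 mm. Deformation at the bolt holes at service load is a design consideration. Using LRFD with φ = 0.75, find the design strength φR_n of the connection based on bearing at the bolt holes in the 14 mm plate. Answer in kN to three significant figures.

1210 kN

Per bolt r_n = 1.2 l_c t F_u ≤ 2.4 d t F_u; upper limit = 2.4 × 24 × 14 × 410 / 1000 = 330.6 kN.
Edge bolt: l_c = 55 − 27/2 = 41.5 mm → 1.2 × 41.5 × 14 × 410 / 1000 = 285.9 → r_n = 285.9 kN.
Interior bolts: l_c = 75 − 27 = 48 mm → 1.2 × 48 × 14 × 410 / 1000 = 330.6 → r_n = 330.6 kN.
R_n = 1 × 285.9 + 4 × 330.6 = 1608 kN.
Design strength φR_n = 0.75 × 1608 = 1210 kN.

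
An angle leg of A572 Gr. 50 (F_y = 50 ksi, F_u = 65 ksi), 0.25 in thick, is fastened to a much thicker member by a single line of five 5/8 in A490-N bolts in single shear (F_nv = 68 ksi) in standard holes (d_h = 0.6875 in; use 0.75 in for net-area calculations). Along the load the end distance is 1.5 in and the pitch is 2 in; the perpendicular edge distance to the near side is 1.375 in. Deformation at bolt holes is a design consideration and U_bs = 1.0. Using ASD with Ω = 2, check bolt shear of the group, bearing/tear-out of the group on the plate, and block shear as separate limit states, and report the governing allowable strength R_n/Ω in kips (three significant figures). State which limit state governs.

Bolt shear: A_b = π·0.625²/4 = 0.3068 in²; R_n = 68 × 0.3068 × 5 × 1 = 104.3 kips → 104.3 / 2 = 52.2 kips.
Bearing: edge l_c = 1.156, r_n = 22.55 kips; interior l_c = 1.312, r_n = 24.38 kips; R_n = 22.55 + 4·24.38 = 120 kips → 60 kips.
Block shear: A_gv = 2.375, A_nv = 1.531, A_nt = 0.25 in²; R_n = min(0.6F_uA_nv, 0.6F_yA_gv) + U_bs·F_u·A_nt = 75.97 kips → 38 kips.
Block shear governs: 38 kips.

38 kips (block shear governs)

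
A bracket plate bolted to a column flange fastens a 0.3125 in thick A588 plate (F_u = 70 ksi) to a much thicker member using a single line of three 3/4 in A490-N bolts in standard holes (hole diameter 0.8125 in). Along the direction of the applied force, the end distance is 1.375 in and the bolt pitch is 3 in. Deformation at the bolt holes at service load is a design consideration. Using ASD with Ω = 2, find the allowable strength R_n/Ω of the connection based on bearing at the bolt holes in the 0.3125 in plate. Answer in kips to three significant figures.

Per bolt r_n = 1.2 l_c t F_u ≤ 2.4 d t F_u; upper limit = 2.4 × 0.75 × 0.3125 × 70 = 39.38 kips.
Edge bolt: l_c = 1.375 − 0.8125/2 = 0.9688 in → 1.2 × 0.9688 × 0.3125 × 70 = 25.43 → r_n = 25.43 kips.
Interior bolts: l_c = 3 − 0.8125 = 2.188 in → 1.2 × 2.188 × 0.3125 × 70 = 57.42 → r_n = 39.38 kips.
R_n = 1 × 25.43 + 2 × 39.38 = 104.2 kips.
Allowable strength R_n/Ω = 104.2 / 2 = 52.1 kips.

52.1 kips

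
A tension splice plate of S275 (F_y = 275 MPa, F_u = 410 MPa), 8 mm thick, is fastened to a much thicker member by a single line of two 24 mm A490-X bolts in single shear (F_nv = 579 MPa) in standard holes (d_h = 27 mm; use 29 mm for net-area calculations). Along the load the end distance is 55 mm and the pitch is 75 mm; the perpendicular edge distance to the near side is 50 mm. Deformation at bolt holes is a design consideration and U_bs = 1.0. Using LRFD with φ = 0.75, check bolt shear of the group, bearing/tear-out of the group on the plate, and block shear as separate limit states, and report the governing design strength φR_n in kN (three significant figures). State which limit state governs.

215 kN (block shear governs)

Bolt shear: A_b = π·24²/4 = 452.4 mm²; R_n = 579 × 452.4 × 2 × 1 / 1000 = 523.9 kN → 0.75 × 523.9 = 393 kN.
Bearing: edge l_c = 41.5, r_n = 163.3 kN; interior l_c = 48, r_n = 188.9 kN; R_n = 163.3 + 1·188.9 = 352.3 kN → 264 kN.
Block shear: A_gv = 1040, A_nv = 692, A_nt = 284 mm²; R_n = min(0.6F_uA_nv, 0.6F_yA_gv) + U_bs·F_u·A_nt = 286.7 kN → 215 kN.
Block shear governs: 215 kN.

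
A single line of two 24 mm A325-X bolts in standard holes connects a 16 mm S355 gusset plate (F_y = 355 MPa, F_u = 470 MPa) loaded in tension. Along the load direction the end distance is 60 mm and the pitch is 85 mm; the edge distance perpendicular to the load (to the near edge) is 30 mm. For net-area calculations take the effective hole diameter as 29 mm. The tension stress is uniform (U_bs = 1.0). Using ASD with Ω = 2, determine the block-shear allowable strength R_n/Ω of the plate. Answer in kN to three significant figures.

287 kN

Shear plane L_v = 60 + 1·85 = 145 mm; A_gv = 145 × 16 = 2320 mm².
A_nv = (145 − 1.5·29) × 16 = 1624 mm².
A_nt = (30 − 0.5·29) × 16 = 248 mm².
0.6 F_u A_nv = 458 kN; 0.6 F_y A_gv = 494.2 kN → shear rupture governs the shear term.
R_n = 458 + 1.0 × 470 × 248 / 1000 = 574.5 kN.
Allowable strength R_n/Ω = 574.5 / 2 = 287 kN.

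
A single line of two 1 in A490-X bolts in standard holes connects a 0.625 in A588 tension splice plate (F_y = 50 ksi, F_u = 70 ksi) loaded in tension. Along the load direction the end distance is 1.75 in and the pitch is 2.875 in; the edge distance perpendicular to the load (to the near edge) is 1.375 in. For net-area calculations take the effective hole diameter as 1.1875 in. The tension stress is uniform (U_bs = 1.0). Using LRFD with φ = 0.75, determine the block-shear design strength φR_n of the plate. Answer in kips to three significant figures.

Shear plane L_v = 1.75 + 1·2.875 = 4.625 in; A_gv = 4.625 × 0.625 = 2.891 in².
A_nv = (4.625 − 1.5·1.1875) × 0.625 = 1.777 in².
A_nt = (1.375 − 0.5·1.1875) × 0.625 = 0.4883 in².
0.6 F_u A_nv = 74.65 kips; 0.6 F_y A_gv = 86.72 kips → shear rupture governs the shear term.
R_n = 74.65 + 1.0 × 70 × 0.4883 = 108.8 kips.
Design strength φR_n = 0.75 × 108.8 = 81.6 kips.

81.6 kips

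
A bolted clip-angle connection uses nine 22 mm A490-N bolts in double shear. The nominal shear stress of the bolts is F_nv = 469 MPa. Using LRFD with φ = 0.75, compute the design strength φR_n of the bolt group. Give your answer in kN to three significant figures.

A_b = π × 22² / 4 = 380.1 mm².
R_n = F_nv · A_b · n · n_s = 469 × 380.1 × 9 × 2 / 1000 = 3209 kN.
Design strength φR_n = 0.75 × 3209 = 2410 kN.

2410 kN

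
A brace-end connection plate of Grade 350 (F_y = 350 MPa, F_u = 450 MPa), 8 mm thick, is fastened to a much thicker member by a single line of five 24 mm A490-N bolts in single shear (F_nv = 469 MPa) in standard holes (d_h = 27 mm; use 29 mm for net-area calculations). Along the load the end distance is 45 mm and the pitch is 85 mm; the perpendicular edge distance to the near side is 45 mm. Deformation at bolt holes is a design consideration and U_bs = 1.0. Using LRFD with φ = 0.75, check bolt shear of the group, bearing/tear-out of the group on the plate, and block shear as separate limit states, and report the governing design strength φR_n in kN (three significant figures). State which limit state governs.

Bolt shear: A_b = π·24²/4 = 452.4 mm²; R_n = 469 × 452.4 × 5 × 1 / 1000 = 1061 kN → 0.75 × 1061 = 796 kN.
Bearing: edge l_c = 31.5, r_n = 136.1 kN; interior l_c = 58, r_n = 207.4 kN; R_n = 136.1 + 4·207.4 = 965.5 kN → 724 kN.
Block shear: A_gv = 3080, A_nv = 2036, A_nt = 244 mm²; R_n = min(0.6F_uA_nv, 0.6F_yA_gv) + U_bs·F_u·A_nt = 659.5 kN → 495 kN.
Block shear governs: 495 kN.

495 kN (block shear governs)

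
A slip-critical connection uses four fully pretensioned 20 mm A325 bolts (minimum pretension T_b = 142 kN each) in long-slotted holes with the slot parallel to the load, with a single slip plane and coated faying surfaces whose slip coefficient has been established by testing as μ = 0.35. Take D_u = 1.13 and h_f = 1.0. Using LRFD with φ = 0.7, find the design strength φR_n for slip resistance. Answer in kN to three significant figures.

R_n = μ · D_u · h_f · T_b · n_s · n_b = 0.35 × 1.13 × 1.0 × 142 × 1 × 4 = 224.6 kN.
Design strength φR_n = 0.7 × 224.6 = 157 kN.

157 kN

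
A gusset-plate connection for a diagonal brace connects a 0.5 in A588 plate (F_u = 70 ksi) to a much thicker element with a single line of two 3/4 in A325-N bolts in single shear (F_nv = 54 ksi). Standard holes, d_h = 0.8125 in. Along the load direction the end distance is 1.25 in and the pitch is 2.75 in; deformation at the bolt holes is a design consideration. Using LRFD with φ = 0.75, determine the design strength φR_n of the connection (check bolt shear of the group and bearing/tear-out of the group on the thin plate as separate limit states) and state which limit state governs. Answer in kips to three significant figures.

35.8 kips (bolt shear governs)

Bolt shear: A_b = π·0.75²/4 = 0.4418 in²; R_n = 54 × 0.4418 × 2 × 1 = 47.71 kips → 0.75 × 47.71 = 35.8 kips.
Bearing (1.2 l_c t F_u ≤ 2.4 d t F_u): upper limit = 2.4·0.75·0.5·70 = 63 kips.
  Edge l_c = 1.25 − 0.8125/2 = 0.8438 → r_n = 35.44 kips; interior l_c = 2.75 − 0.8125 = 1.938 → r_n = 63 kips.
  R_n,bearing = 1·35.44 + 1·63 = 98.44 kips → 0.75 × 98.44 = 73.8 kips.
Bolt shear governs: 35.8 kips.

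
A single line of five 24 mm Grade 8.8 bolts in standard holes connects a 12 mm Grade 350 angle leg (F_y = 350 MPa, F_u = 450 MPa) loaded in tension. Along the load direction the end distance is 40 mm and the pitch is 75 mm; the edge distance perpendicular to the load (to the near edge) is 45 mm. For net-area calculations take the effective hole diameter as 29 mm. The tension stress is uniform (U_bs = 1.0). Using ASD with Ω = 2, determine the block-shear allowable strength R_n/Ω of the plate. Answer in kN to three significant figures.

422 kN

Shear plane L_v = 40 + 4·75 = 340 mm; A_gv = 340 × 12 = 4080 mm².
A_nv = (340 − 4.5·29) × 12 = 2514 mm².
A_nt = (45 − 0.5·29) × 12 = 366 mm².
0.6 F_u A_nv = 678.8 kN; 0.6 F_y A_gv = 856.8 kN → shear rupture governs the shear term.
R_n = 678.8 + 1.0 × 450 × 366 / 1000 = 843.5 kN.
Allowable strength R_n/Ω = 843.5 / 2 = 422 kN.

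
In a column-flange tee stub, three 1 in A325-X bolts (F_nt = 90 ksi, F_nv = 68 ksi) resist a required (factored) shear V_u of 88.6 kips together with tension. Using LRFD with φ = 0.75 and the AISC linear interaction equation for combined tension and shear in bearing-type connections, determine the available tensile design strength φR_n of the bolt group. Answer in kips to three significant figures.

89.5 kips

A_b = π·1²/4 = 0.7854 in²; f_rv = 88.6 / (3 × 0.7854) = 37.6 ksi.
F'_nt = 1.3 F_nt − (F_nt / φF_nv) f_rv = 1.3·90 − (90/(0.75·68))·37.6 = 50.64 ksi, capped at F_nt → F'_nt = 50.64 ksi.
R_n = F'_nt · A_b · n = 50.64 × 0.7854 × 3 = 119.3 kips.
Design strength φR_n = 0.75 × 119.3 = 89.5 kips.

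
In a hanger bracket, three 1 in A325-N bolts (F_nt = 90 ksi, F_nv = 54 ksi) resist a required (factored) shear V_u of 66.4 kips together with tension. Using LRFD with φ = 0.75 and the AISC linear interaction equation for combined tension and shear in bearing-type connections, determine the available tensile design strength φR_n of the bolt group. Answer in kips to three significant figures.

A_b = π·1²/4 = 0.7854 in²; f_rv = 66.4 / (3 × 0.7854) = 28.18 ksi.
F'_nt = 1.3 F_nt − (F_nt / φF_nv) f_rv = 1.3·90 − (90/(0.75·54))·28.18 = 54.38 ksi, capped at F_nt → F'_nt = 54.38 ksi.
R_n = F'_nt · A_b · n = 54.38 × 0.7854 × 3 = 128.1 kips.
Design strength φR_n = 0.75 × 128.1 = 96.1 kips.

96.1 kips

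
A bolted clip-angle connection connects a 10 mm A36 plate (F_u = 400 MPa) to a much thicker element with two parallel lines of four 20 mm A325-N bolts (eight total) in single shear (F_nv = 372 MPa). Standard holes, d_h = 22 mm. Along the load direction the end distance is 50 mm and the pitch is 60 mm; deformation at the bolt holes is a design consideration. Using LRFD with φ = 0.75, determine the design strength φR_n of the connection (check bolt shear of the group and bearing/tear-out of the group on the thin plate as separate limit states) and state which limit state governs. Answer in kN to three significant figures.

701 kN (bolt shear governs)

Bolt shear: A_b = π·20²/4 = 314.2 mm²; R_n = 372 × 314.2 × 8 × 1 / 1000 = 934.9 kN → 0.75 × 934.9 = 701 kN.
Bearing (1.2 l_c t F_u ≤ 2.4 d t F_u): upper limit = 2.4·20·10·400 / 1000 = 192 kN.
  Edge l_c = 50 − 22/2 = 39 → r_n = 187.2 kN; interior l_c = 60 − 22 = 38 → r_n = 182.4 kN.
  R_n,bearing = 2·187.2 + 6·182.4 = 1469 kN → 0.75 × 1469 = 1100 kN.
Bolt shear governs: 701 kN.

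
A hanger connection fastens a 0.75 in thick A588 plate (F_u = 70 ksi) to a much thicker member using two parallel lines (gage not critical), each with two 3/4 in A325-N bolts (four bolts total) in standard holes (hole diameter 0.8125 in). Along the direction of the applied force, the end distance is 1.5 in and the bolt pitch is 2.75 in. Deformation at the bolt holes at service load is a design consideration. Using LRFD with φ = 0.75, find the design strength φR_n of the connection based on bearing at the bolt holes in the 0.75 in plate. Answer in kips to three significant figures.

Per bolt r_n = 1.2 l_c t F_u ≤ 2.4 d t F_u; upper limit = 2.4 × 0.75 × 0.75 × 70 = 94.5 kips.
Edge bolt: l_c = 1.5 − 0.8125/2 = 1.094 in → 1.2 × 1.094 × 0.75 × 70 = 68.91 → r_n = 68.91 kips.
Interior bolts: l_c = 2.75 − 0.8125 = 1.938 in → 1.2 × 1.938 × 0.75 × 70 = 122.1 → r_n = 94.5 kips.
R_n = 2 × 68.91 + 2 × 94.5 = 326.8 kips.
Design strength φR_n = 0.75 × 326.8 = 245 kips.

245 kips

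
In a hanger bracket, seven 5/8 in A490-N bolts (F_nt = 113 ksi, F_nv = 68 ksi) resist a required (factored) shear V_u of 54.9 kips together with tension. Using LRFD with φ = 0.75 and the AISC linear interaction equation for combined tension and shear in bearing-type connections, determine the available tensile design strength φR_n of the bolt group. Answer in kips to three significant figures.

145 kips

A_b = π·0.625²/4 = 0.3068 in²; f_rv = 54.9 / (7 × 0.3068) = 25.56 ksi.
F'_nt = 1.3 F_nt − (F_nt / φF_nv) f_rv = 1.3·113 − (113/(0.75·68))·25.56 = 90.26 ksi, capped at F_nt → F'_nt = 90.26 ksi.
R_n = F'_nt · A_b · n = 90.26 × 0.3068 × 7 = 193.8 kips.
Design strength φR_n = 0.75 × 193.8 = 145 kips.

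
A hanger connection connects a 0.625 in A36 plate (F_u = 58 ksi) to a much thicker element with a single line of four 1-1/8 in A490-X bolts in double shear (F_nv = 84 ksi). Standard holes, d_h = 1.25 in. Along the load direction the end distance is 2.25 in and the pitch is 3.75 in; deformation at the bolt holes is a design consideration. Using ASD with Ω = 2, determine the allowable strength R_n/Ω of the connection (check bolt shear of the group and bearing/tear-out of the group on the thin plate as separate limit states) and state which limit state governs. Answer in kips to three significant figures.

182 kips (bearing governs)

Bolt shear: A_b = π·1.125²/4 = 0.994 in²; R_n = 84 × 0.994 × 4 × 2 = 668 kips → 668 / 2 = 334 kips.
Bearing (1.2 l_c t F_u ≤ 2.4 d t F_u): upper limit = 2.4·1.125·0.625·58 = 97.87 kips.
  Edge l_c = 2.25 − 1.25/2 = 1.625 → r_n = 70.69 kips; interior l_c = 3.75 − 1.25 = 2.5 → r_n = 97.87 kips.
  R_n,bearing = 1·70.69 + 3·97.87 = 364.3 kips → 364.3 / 2 = 182 kips.
Bearing governs: 182 kips.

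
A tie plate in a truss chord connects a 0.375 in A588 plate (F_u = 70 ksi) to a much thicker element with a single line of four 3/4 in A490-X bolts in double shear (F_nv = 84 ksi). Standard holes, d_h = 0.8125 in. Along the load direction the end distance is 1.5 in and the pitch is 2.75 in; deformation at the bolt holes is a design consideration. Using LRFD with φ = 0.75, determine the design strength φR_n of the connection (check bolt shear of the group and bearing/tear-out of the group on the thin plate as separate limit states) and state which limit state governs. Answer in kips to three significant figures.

Bolt shear: A_b = π·0.75²/4 = 0.4418 in²; R_n = 84 × 0.4418 × 4 × 2 = 296.9 kips → 0.75 × 296.9 = 223 kips.
Bearing (1.2 l_c t F_u ≤ 2.4 d t F_u): upper limit = 2.4·0.75·0.375·70 = 47.25 kips.
  Edge l_c = 1.5 − 0.8125/2 = 1.094 → r_n = 34.45 kips; interior l_c = 2.75 − 0.8125 = 1.938 → r_n = 47.25 kips.
  R_n,bearing = 1·34.45 + 3·47.25 = 176.2 kips → 0.75 × 176.2 = 132 kips.
Bearing governs: 132 kips.

132 kips (bearing governs)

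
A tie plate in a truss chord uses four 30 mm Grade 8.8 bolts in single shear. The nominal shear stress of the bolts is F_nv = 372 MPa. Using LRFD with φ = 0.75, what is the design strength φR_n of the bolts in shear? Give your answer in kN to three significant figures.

A_b = π × 30² / 4 = 706.9 mm².
R_n = F_nv · A_b · n · n_s = 372 × 706.9 × 4 × 1 / 1000 = 1052 kN.
Design strength φR_n = 0.75 × 1052 = 789 kN.

789 kN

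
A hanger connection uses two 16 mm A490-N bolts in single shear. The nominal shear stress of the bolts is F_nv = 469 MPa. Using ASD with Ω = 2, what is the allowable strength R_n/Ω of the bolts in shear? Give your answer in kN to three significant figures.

94.3 kN

A_b = π × 16² / 4 = 201.1 mm².
R_n = F_nv · A_b · n · n_s = 469 × 201.1 × 2 × 1 / 1000 = 188.6 kN.
Allowable strength R_n/Ω = 188.6 / 2 = 94.3 kN.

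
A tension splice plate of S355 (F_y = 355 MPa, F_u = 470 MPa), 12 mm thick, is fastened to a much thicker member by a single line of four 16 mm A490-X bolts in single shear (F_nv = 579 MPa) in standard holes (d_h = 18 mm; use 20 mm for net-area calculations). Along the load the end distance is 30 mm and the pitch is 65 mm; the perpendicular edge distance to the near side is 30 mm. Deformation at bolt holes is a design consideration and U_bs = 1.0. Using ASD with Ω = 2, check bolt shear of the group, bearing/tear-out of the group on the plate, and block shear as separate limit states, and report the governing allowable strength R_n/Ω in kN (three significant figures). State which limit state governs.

233 kN (bolt shear governs)

Bolt shear: A_b = π·16²/4 = 201.1 mm²; R_n = 579 × 201.1 × 4 × 1 / 1000 = 465.7 kN → 465.7 / 2 = 233 kN.
Bearing: edge l_c = 21, r_n = 142.1 kN; interior l_c = 47, r_n = 216.6 kN; R_n = 142.1 + 3·216.6 = 791.9 kN → 396 kN.
Block shear: A_gv = 2700, A_nv = 1860, A_nt = 240 mm²; R_n = min(0.6F_uA_nv, 0.6F_yA_gv) + U_bs·F_u·A_nt = 637.3 kN → 319 kN.
Bolt shear governs: 233 kN.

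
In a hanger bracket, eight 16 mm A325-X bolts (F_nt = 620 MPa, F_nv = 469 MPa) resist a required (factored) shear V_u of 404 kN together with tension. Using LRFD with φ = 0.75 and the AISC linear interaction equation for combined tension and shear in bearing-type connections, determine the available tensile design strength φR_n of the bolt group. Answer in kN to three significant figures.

438 kN

A_b = π·16²/4 = 201.1 mm²; f_rv = 404 × 1000 / (8 × 201.1) = 251.2 MPa.
F'_nt = 1.3 F_nt − (F_nt / φF_nv) f_rv = 1.3·620 − (620/(0.75·469))·251.2 = 363.3 MPa, capped at F_nt → F'_nt = 363.3 MPa.
R_n = F'_nt · A_b · n = 363.3 × 201.1 × 8 / 1000 = 584.4 kN.
Design strength φR_n = 0.75 × 584.4 = 438 kN.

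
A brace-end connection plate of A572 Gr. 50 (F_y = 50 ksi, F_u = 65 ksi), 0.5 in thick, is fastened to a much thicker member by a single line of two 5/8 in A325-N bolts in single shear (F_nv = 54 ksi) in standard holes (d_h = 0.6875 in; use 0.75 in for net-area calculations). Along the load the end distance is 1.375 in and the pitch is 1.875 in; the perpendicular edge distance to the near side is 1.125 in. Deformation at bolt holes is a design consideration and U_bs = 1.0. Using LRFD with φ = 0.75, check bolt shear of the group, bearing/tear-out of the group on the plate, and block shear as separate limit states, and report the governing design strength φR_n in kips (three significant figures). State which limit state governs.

Bolt shear: A_b = π·0.625²/4 = 0.3068 in²; R_n = 54 × 0.3068 × 2 × 1 = 33.13 kips → 0.75 × 33.13 = 24.9 kips.
Bearing: edge l_c = 1.031, r_n = 40.22 kips; interior l_c = 1.188, r_n = 46.31 kips; R_n = 40.22 + 1·46.31 = 86.53 kips → 64.9 kips.
Block shear: A_gv = 1.625, A_nv = 1.062, A_nt = 0.375 in²; R_n = min(0.6F_uA_nv, 0.6F_yA_gv) + U_bs·F_u·A_nt = 65.81 kips → 49.4 kips.
Bolt shear governs: 24.9 kips.

24.9 kips (bolt shear governs)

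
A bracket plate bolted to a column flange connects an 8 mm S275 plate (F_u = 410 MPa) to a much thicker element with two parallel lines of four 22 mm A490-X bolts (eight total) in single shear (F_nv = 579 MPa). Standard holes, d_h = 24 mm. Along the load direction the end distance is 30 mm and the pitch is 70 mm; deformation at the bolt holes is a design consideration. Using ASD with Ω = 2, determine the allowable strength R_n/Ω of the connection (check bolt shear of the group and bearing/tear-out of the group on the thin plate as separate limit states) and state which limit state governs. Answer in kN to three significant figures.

590 kN (bearing governs)

Bolt shear: A_b = π·22²/4 = 380.1 mm²; R_n = 579 × 380.1 × 8 × 1 / 1000 = 1761 kN → 1761 / 2 = 880 kN.
Bearing (1.2 l_c t F_u ≤ 2.4 d t F_u): upper limit = 2.4·22·8·410 / 1000 = 173.2 kN.
  Edge l_c = 30 − 24/2 = 18 → r_n = 70.85 kN; interior l_c = 70 − 24 = 46 → r_n = 173.2 kN.
  R_n,bearing = 2·70.85 + 6·173.2 = 1181 kN → 1181 / 2 = 590 kN.
Bearing governs: 590 kN.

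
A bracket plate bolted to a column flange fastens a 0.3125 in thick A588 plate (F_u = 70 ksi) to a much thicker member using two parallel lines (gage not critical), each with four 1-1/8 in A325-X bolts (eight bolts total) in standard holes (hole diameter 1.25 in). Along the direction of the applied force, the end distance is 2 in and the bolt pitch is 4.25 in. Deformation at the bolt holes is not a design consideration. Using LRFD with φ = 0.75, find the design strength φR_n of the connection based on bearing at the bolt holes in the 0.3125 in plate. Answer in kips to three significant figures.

400 kips

Per bolt r_n = 1.5 l_c t F_u ≤ 3.0 d t F_u; upper limit = 3.0 × 1.125 × 0.3125 × 70 = 73.83 kips.
Edge bolt: l_c = 2 − 1.25/2 = 1.375 in → 1.5 × 1.375 × 0.3125 × 70 = 45.12 → r_n = 45.12 kips.
Interior bolts: l_c = 4.25 − 1.25 = 3 in → 1.5 × 3 × 0.3125 × 70 = 98.44 → r_n = 73.83 kips.
R_n = 2 × 45.12 + 6 × 73.83 = 533.2 kips.
Design strength φR_n = 0.75 × 533.2 = 400 kips.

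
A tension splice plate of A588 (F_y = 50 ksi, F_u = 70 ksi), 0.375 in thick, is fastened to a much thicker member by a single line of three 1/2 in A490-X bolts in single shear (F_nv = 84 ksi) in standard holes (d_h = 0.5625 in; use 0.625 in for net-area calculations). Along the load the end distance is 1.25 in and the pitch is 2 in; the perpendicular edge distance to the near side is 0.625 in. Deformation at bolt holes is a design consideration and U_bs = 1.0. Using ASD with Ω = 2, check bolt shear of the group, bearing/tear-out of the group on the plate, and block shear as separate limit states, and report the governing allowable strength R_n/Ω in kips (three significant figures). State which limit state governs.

24.7 kips (bolt shear governs)

Bolt shear: A_b = π·0.5²/4 = 0.1963 in²; R_n = 84 × 0.1963 × 3 × 1 = 49.48 kips → 49.48 / 2 = 24.7 kips.
Bearing: edge l_c = 0.9688, r_n = 30.52 kips; interior l_c = 1.438, r_n = 31.5 kips; R_n = 30.52 + 2·31.5 = 93.52 kips → 46.8 kips.
Block shear: A_gv = 1.969, A_nv = 1.383, A_nt = 0.1172 in²; R_n = min(0.6F_uA_nv, 0.6F_yA_gv) + U_bs·F_u·A_nt = 66.28 kips → 33.1 kips.
Bolt shear governs: 24.7 kips.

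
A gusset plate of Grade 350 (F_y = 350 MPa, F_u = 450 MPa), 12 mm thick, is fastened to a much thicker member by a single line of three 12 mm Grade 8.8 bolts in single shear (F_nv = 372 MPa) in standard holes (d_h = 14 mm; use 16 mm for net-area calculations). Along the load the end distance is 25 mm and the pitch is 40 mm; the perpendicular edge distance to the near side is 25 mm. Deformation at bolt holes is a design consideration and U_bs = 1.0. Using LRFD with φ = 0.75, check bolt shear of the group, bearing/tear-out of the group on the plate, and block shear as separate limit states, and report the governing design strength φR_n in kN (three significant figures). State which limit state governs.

Bolt shear: A_b = π·12²/4 = 113.1 mm²; R_n = 372 × 113.1 × 3 × 1 / 1000 = 126.2 kN → 0.75 × 126.2 = 94.7 kN.
Bearing: edge l_c = 18, r_n = 116.6 kN; interior l_c = 26, r_n = 155.5 kN; R_n = 116.6 + 2·155.5 = 427.7 kN → 321 kN.
Block shear: A_gv = 1260, A_nv = 780, A_nt = 204 mm²; R_n = min(0.6F_uA_nv, 0.6F_yA_gv) + U_bs·F_u·A_nt = 302.4 kN → 227 kN.
Bolt shear governs: 94.7 kN.

94.7 kN (bolt shear governs)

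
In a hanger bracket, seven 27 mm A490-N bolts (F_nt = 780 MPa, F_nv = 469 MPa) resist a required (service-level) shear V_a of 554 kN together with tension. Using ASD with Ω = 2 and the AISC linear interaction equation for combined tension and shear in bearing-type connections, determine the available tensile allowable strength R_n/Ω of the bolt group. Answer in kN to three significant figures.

A_b = π·27²/4 = 572.6 mm²; f_rv = 554 × 1000 / (7 × 572.6) = 138.2 MPa.
F'_nt = 1.3 F_nt − (Ω F_nt / F_nv) f_rv = 1.3·780 − (2·780/469)·138.2 = 554.2 MPa, capped at F_nt → F'_nt = 554.2 MPa.
R_n = F'_nt · A_b · n = 554.2 × 572.6 × 7 / 1000 = 2221 kN.
Allowable strength R_n/Ω = 2221 / 2 = 1110 kN.

1110 kN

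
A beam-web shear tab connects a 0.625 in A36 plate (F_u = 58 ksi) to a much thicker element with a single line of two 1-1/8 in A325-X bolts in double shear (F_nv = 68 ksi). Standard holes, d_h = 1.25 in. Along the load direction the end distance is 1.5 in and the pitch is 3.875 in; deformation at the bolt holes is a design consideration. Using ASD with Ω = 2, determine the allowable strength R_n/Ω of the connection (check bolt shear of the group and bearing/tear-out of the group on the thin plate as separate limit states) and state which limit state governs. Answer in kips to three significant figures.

68 kips (bearing governs)

Bolt shear: A_b = π·1.125²/4 = 0.994 in²; R_n = 68 × 0.994 × 2 × 2 = 270.4 kips → 270.4 / 2 = 135 kips.
Bearing (1.2 l_c t F_u ≤ 2.4 d t F_u): upper limit = 2.4·1.125·0.625·58 = 97.87 kips.
  Edge l_c = 1.5 − 1.25/2 = 0.875 → r_n = 38.06 kips; interior l_c = 3.875 − 1.25 = 2.625 → r_n = 97.87 kips.
  R_n,bearing = 1·38.06 + 1·97.87 = 135.9 kips → 135.9 / 2 = 68 kips.
Bearing governs: 68 kips.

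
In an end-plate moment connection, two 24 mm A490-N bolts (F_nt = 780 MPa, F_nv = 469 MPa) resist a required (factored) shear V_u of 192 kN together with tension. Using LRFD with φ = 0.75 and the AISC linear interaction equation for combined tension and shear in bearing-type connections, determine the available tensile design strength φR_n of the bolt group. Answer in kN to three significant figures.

A_b = π·24²/4 = 452.4 mm²; f_rv = 192 × 1000 / (2 × 452.4) = 212.2 MPa.
F'_nt = 1.3 F_nt − (F_nt / φF_nv) f_rv = 1.3·780 − (780/(0.75·469))·212.2 = 543.4 MPa, capped at F_nt → F'_nt = 543.4 MPa.
R_n = F'_nt · A_b · n = 543.4 × 452.4 × 2 / 1000 = 491.7 kN.
Design strength φR_n = 0.75 × 491.7 = 369 kN.

369 kN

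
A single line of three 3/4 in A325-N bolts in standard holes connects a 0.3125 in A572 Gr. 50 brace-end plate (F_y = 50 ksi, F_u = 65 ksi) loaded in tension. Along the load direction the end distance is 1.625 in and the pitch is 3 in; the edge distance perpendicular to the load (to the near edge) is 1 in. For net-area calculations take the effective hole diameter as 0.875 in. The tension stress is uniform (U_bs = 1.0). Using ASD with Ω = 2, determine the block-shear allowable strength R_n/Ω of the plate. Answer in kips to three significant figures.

38.8 kips

Shear plane L_v = 1.625 + 2·3 = 7.625 in; A_gv = 7.625 × 0.3125 = 2.383 in².
A_nv = (7.625 − 2.5·0.875) × 0.3125 = 1.699 in².
A_nt = (1 − 0.5·0.875) × 0.3125 = 0.1758 in².
0.6 F_u A_nv = 66.27 kips; 0.6 F_y A_gv = 71.48 kips → shear rupture governs the shear term.
R_n = 66.27 + 1.0 × 65 × 0.1758 = 77.7 kips.
Allowable strength R_n/Ω = 77.7 / 2 = 38.8 kips.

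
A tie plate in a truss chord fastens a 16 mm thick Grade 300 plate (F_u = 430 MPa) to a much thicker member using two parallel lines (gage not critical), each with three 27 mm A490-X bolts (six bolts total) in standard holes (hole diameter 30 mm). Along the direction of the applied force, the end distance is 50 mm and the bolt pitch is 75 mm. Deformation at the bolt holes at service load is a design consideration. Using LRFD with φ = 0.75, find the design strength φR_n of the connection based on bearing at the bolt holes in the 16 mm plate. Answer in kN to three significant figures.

1550 kN

Per bolt r_n = 1.2 l_c t F_u ≤ 2.4 d t F_u; upper limit = 2.4 × 27 × 16 × 430 / 1000 = 445.8 kN.
Edge bolt: l_c = 50 − 30/2 = 35 mm → 1.2 × 35 × 16 × 430 / 1000 = 289 → r_n = 289 kN.
Interior bolts: l_c = 75 − 30 = 45 mm → 1.2 × 45 × 16 × 430 / 1000 = 371.5 → r_n = 371.5 kN.
R_n = 2 × 289 + 4 × 371.5 = 2064 kN.
Design strength φR_n = 0.75 × 2064 = 1550 kN.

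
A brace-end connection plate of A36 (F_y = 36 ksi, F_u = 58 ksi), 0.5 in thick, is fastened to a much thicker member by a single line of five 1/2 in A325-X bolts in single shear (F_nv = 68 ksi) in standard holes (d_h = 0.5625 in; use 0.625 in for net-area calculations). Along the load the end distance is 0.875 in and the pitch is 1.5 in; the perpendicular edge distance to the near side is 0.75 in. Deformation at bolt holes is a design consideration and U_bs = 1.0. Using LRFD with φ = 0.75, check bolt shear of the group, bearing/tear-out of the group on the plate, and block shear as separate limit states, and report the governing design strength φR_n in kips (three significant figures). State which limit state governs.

Bolt shear: A_b = π·0.5²/4 = 0.1963 in²; R_n = 68 × 0.1963 × 5 × 1 = 66.76 kips → 0.75 × 66.76 = 50.1 kips.
Bearing: edge l_c = 0.5938, r_n = 20.66 kips; interior l_c = 0.9375, r_n = 32.62 kips; R_n = 20.66 + 4·32.62 = 151.2 kips → 113 kips.
Block shear: A_gv = 3.438, A_nv = 2.031, A_nt = 0.2188 in²; R_n = min(0.6F_uA_nv, 0.6F_yA_gv) + U_bs·F_u·A_nt = 83.38 kips → 62.5 kips.
Bolt shear governs: 50.1 kips.

50.1 kips (bolt shear governs)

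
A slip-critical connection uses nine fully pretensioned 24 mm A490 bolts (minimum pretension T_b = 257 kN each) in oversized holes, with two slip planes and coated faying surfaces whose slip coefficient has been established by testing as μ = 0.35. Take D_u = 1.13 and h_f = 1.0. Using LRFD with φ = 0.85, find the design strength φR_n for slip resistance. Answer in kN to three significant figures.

1560 kN

R_n = μ · D_u · h_f · T_b · n_s · n_b = 0.35 × 1.13 × 1.0 × 257 × 2 × 9 = 1830 kN.
Design strength φR_n = 0.85 × 1830 = 1560 kN.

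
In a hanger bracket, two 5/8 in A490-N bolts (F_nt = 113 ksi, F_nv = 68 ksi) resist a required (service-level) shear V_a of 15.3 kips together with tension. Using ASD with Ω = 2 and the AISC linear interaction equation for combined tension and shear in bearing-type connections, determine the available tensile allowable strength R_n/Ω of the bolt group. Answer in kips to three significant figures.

19.6 kips

A_b = π·0.625²/4 = 0.3068 in²; f_rv = 15.3 / (2 × 0.3068) = 24.94 ksi.
F'_nt = 1.3 F_nt − (Ω F_nt / F_nv) f_rv = 1.3·113 − (2·113/68)·24.94 = 64.03 ksi, capped at F_nt → F'_nt = 64.03 ksi.
R_n = F'_nt · A_b · n = 64.03 × 0.3068 × 2 = 39.29 kips.
Allowable strength R_n/Ω = 39.29 / 2 = 19.6 kips.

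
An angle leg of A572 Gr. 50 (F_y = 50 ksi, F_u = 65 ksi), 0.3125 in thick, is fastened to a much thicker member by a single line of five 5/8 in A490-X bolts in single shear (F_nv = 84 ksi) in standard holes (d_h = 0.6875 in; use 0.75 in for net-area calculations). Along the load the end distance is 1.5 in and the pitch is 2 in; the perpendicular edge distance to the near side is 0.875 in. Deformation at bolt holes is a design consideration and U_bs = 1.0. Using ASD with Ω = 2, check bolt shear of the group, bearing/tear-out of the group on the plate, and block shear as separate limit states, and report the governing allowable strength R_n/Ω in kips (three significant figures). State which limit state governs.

Bolt shear: A_b = π·0.625²/4 = 0.3068 in²; R_n = 84 × 0.3068 × 5 × 1 = 128.9 kips → 128.9 / 2 = 64.4 kips.
Bearing: edge l_c = 1.156, r_n = 28.18 kips; interior l_c = 1.312, r_n = 30.47 kips; R_n = 28.18 + 4·30.47 = 150.1 kips → 75 kips.
Block shear: A_gv = 2.969, A_nv = 1.914, A_nt = 0.1562 in²; R_n = min(0.6F_uA_nv, 0.6F_yA_gv) + U_bs·F_u·A_nt = 84.8 kips → 42.4 kips.
Block shear governs: 42.4 kips.

42.4 kips (block shear governs)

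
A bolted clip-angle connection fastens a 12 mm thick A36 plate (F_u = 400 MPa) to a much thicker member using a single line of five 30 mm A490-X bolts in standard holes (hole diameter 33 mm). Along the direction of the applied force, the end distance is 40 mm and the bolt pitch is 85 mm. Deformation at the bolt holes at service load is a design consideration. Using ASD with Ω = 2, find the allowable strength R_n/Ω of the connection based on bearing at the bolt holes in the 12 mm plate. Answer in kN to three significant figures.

Per bolt r_n = 1.2 l_c t F_u ≤ 2.4 d t F_u; upper limit = 2.4 × 30 × 12 × 400 / 1000 = 345.6 kN.
Edge bolt: l_c = 40 − 33/2 = 23.5 mm → 1.2 × 23.5 × 12 × 400 / 1000 = 135.4 → r_n = 135.4 kN.
Interior bolts: l_c = 85 − 33 = 52 mm → 1.2 × 52 × 12 × 400 / 1000 = 299.5 → r_n = 299.5 kN.
R_n = 1 × 135.4 + 4 × 299.5 = 1333 kN.
Allowable strength R_n/Ω = 1333 / 2 = 667 kN.

667 kN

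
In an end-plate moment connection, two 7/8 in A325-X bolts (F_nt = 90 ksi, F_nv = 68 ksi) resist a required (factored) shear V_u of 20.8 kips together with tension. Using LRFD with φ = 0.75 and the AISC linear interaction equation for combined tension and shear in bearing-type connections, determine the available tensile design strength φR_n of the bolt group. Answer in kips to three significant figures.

A_b = π·0.875²/4 = 0.6013 in²; f_rv = 20.8 / (2 × 0.6013) = 17.3 ksi.
F'_nt = 1.3 F_nt − (F_nt / φF_nv) f_rv = 1.3·90 − (90/(0.75·68))·17.3 = 86.48 ksi, capped at F_nt → F'_nt = 86.48 ksi.
R_n = F'_nt · A_b · n = 86.48 × 0.6013 × 2 = 104 kips.
Design strength φR_n = 0.75 × 104 = 78 kips.

78 kips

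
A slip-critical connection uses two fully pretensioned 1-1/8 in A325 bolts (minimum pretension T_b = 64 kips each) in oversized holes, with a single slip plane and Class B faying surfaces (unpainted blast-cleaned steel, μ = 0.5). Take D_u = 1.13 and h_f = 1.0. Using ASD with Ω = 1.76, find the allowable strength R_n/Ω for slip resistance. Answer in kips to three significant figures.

R_n = μ · D_u · h_f · T_b · n_s · n_b = 0.5 × 1.13 × 1.0 × 64 × 1 × 2 = 72.32 kips.
Allowable strength R_n/Ω = 72.32 / 1.76 = 41.1 kips.

41.1 kips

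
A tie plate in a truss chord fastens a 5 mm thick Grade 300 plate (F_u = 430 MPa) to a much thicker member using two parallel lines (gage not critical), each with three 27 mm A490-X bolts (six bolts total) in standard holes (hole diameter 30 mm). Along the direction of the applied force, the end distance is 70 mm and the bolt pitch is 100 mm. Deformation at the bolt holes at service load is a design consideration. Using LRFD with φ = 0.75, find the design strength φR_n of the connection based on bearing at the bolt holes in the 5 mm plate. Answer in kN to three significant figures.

627 kN

Per bolt r_n = 1.2 l_c t F_u ≤ 2.4 d t F_u; upper limit = 2.4 × 27 × 5 × 430 / 1000 = 139.3 kN.
Edge bolt: l_c = 70 − 30/2 = 55 mm → 1.2 × 55 × 5 × 430 / 1000 = 141.9 → r_n = 139.3 kN.
Interior bolts: l_c = 100 − 30 = 70 mm → 1.2 × 70 × 5 × 430 / 1000 = 180.6 → r_n = 139.3 kN.
R_n = 2 × 139.3 + 4 × 139.3 = 835.9 kN.
Design strength φR_n = 0.75 × 835.9 = 627 kN.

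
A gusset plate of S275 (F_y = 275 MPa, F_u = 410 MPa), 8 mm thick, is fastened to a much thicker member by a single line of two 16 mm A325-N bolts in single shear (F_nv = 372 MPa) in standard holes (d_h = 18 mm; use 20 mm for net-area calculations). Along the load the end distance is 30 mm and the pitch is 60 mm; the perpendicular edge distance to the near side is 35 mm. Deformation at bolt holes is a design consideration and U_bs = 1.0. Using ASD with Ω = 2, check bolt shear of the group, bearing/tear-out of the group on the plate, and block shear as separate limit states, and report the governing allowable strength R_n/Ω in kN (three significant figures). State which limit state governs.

Bolt shear: A_b = π·16²/4 = 201.1 mm²; R_n = 372 × 201.1 × 2 × 1 / 1000 = 149.6 kN → 149.6 / 2 = 74.8 kN.
Bearing: edge l_c = 21, r_n = 82.66 kN; interior l_c = 42, r_n = 126 kN; R_n = 82.66 + 1·126 = 208.6 kN → 104 kN.
Block shear: A_gv = 720, A_nv = 480, A_nt = 200 mm²; R_n = min(0.6F_uA_nv, 0.6F_yA_gv) + U_bs·F_u·A_nt = 200.1 kN → 100 kN.
Bolt shear governs: 74.8 kN.

74.8 kN (bolt shear governs)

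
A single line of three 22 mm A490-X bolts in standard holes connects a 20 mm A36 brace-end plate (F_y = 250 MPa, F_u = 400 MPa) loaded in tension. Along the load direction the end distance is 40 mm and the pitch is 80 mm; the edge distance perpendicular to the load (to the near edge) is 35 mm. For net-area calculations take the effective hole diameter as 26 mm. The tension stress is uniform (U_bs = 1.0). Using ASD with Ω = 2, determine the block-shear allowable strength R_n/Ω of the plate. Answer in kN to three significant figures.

388 kN

Shear plane L_v = 40 + 2·80 = 200 mm; A_gv = 200 × 20 = 4000 mm².
A_nv = (200 − 2.5·26) × 20 = 2700 mm².
A_nt = (35 − 0.5·26) × 20 = 440 mm².
0.6 F_u A_nv = 648 kN; 0.6 F_y A_gv = 600 kN → shear yielding governs the shear term.
R_n = 600 + 1.0 × 400 × 440 / 1000 = 776 kN.
Allowable strength R_n/Ω = 776 / 2 = 388 kN.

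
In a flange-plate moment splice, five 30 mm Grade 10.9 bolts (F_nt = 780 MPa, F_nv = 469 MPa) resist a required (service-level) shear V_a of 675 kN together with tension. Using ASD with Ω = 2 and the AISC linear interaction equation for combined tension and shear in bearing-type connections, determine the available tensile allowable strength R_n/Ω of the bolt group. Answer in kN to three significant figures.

A_b = π·30²/4 = 706.9 mm²; f_rv = 675 × 1000 / (5 × 706.9) = 191 MPa.
F'_nt = 1.3 F_nt − (Ω F_nt / F_nv) f_rv = 1.3·780 − (2·780/469)·191 = 378.7 MPa, capped at F_nt → F'_nt = 378.7 MPa.
R_n = F'_nt · A_b · n = 378.7 × 706.9 × 5 / 1000 = 1339 kN.
Allowable strength R_n/Ω = 1339 / 2 = 669 kN.

669 kN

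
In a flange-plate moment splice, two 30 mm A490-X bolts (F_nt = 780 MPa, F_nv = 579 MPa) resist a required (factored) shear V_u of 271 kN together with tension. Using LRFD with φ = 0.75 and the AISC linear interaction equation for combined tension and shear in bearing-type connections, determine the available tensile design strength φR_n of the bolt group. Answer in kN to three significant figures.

A_b = π·30²/4 = 706.9 mm²; f_rv = 271 × 1000 / (2 × 706.9) = 191.7 MPa.
F'_nt = 1.3 F_nt − (F_nt / φF_nv) f_rv = 1.3·780 − (780/(0.75·579))·191.7 = 669.7 MPa, capped at F_nt → F'_nt = 669.7 MPa.
R_n = F'_nt · A_b · n = 669.7 × 706.9 × 2 / 1000 = 946.7 kN.
Design strength φR_n = 0.75 × 946.7 = 710 kN.

710 kN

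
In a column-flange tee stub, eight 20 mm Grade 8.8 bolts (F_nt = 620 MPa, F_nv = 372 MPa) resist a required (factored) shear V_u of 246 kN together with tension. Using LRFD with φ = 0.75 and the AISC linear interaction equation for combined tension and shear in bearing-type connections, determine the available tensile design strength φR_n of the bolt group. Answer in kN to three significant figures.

1110 kN

A_b = π·20²/4 = 314.2 mm²; f_rv = 246 × 1000 / (8 × 314.2) = 97.88 MPa.
F'_nt = 1.3 F_nt − (F_nt / φF_nv) f_rv = 1.3·620 − (620/(0.75·372))·97.88 = 588.5 MPa, capped at F_nt → F'_nt = 588.5 MPa.
R_n = F'_nt · A_b · n = 588.5 × 314.2 × 8 / 1000 = 1479 kN.
Design strength φR_n = 0.75 × 1479 = 1110 kN.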